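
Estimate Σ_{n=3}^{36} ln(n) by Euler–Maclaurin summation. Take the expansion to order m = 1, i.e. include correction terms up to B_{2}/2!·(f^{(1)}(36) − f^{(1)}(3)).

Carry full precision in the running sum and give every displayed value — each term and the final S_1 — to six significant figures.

Integral: ∫_3^36 ln(x) dx = 92.7108.
Boundary: ½(f(3) + f(36)) = ½(1.09861 + 3.58352) = 2.34107.
So far: 95.0519.
Order-1 term: 1/12 · (0.0277778 − 0.333333) = -0.0254630.

S_1 ≈ 95.0264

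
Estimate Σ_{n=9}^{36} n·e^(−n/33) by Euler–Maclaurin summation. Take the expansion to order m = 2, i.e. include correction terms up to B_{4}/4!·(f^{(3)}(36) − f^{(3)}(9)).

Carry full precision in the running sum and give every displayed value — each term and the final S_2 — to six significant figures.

S_2 ≈ 299.717

The integral term ∫_9^36 x·e^(−x/33) dx = 290.293.
½[f(9) + f(36)] = ½[6.85170 + 12.0928] = 9.47225.
Running total after boundary: 299.765.
Correction k=1: B_{2}/2! · (f^{(1)}(36) − f^{(1)}(9)) = 1/12 · (-0.0305374 − 0.553673) = -0.0486842.
Running total after k=1: 299.717.
Correction k=2: B_{4}/4! · (f^{(3)}(36) − f^{(3)}(9)) = −1/720 · (0.000588875 − 0.00190659) = 1.83016e-06.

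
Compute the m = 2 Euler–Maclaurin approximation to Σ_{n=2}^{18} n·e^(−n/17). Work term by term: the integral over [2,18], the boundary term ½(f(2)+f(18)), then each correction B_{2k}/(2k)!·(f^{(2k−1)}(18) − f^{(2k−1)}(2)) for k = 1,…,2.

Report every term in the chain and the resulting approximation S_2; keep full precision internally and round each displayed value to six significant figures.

S_2 ≈ 84.7100

The integral term ∫_2^18 x·e^(−x/17) dx = 80.7663.
Endpoint term: (f(2) + f(18))/2 = (1.77802 + 6.24355)/2 = 4.01078.
So far: 84.7771.
Order-1 term: 1/12 · (-0.0204037 − 0.784420) = -0.0670687.
Running total after k=1: 84.7100.
Order-2 term: −1/720 · (0.00232984 − 0.00886657) = 9.07880e-06.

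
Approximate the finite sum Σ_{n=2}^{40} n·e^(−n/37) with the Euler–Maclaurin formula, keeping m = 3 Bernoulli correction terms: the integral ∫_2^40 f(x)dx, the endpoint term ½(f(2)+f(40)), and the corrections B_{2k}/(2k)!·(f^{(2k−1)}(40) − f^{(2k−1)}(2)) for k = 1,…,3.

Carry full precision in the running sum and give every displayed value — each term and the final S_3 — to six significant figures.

S_3 ≈ 408.263

Integral: ∫_2^40 x·e^(−x/37) dx = 400.608.
Boundary: ½(f(2) + f(40)) = ½(1.89476 + 13.5691) = 7.73195.
So far: 408.340.
k=1: B_{2}/(2)! × [f^{(1)}(40) − f^{(1)}(2)] = 1/12 × (-0.0275050 − 0.896171) = -0.0769730.
After k=1: 408.263.
k=2: B_{4}/(4)! × [f^{(3)}(40) − f^{(3)}(2)] = −1/720 × (0.000475495 − 0.00203867) = 2.17107e-06.
After k=2: 408.263.
k=3: B_{6}/(6)! × [f^{(5)}(40) − f^{(5)}(2)] = 1/30240 × (7.09336e-07 − 2.50016e-06) = -5.92202e-11.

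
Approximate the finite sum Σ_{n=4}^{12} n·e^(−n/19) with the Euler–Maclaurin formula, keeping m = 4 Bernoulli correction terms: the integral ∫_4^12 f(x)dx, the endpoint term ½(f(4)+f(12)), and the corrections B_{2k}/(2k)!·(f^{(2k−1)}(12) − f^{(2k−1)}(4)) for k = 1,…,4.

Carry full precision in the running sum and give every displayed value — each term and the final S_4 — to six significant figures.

S_4 ≈ 45.6111

Integral: ∫_4^12 x·e^(−x/19) dx = 40.8373.
½[f(4) + f(12)] = ½[3.24063 + 6.38102] = 4.81082.
Running total after boundary: 45.6481.
Order-1 term: 1/12 · (0.195908 − 0.639598) = -0.0369741.
Running total after k=1: 45.6111.
Order-2 term: −1/720 · (0.00348867 − 0.00626015) = 3.84927e-06.
Running total after k=2: 45.6111.
Order-3 term: 1/30240 · (1.78246e-05 − 2.97744e-05) = -3.95167e-10.
Running total after k=3: 45.6111.
Order-4 term: −1/1209600 · (7.19812e-08 − 1.16919e-07) = 3.71508e-14.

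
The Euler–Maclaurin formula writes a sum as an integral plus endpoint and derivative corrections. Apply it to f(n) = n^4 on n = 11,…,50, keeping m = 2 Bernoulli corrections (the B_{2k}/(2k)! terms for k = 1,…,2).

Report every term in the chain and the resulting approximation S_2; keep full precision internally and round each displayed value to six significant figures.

∫_11^50 x^4 dx evaluates to 6.24678e+07.
Endpoint term: (f(11) + f(50))/2 = (14641.0 + 6.25000e+06)/2 = 3.13232e+06.
So far: 6.56001e+07.
Order-1 term: 1/12 · (500000 − 5324.00) = 41223.0.
After k=1: 6.56413e+07.
Order-2 term: −1/720 · (1200.00 − 264.000) = -1.30000.

S_2 ≈ 6.56413e+07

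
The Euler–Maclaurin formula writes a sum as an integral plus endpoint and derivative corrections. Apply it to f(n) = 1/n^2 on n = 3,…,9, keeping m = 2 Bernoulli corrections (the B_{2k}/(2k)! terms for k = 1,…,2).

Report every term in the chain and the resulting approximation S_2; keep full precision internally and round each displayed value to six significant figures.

∫_3^9 1/x^2 dx evaluates to 0.222222.
Boundary: ½(f(3) + f(9)) = ½(0.111111 + 0.0123457) = 0.0617284.
So far: 0.283951.
Order-1 term: 1/12 · (-0.00274348 − (-0.0740741)) = 0.00594422.
Running total after k=1: 0.289895.
Order-2 term: −1/720 · (-0.000406442 − (-0.0987654)) = -0.000136610.

S_2 ≈ 0.289758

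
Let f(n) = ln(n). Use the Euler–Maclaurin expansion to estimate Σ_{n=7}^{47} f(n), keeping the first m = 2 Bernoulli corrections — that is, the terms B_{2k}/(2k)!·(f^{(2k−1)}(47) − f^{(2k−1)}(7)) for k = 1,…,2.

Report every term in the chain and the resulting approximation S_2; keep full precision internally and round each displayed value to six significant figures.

The integral term ∫_7^47 ln(x) dx = 127.336.
Endpoint term: (f(7) + f(47))/2 = (1.94591 + 3.85015)/2 = 2.89803.
So far: 130.234.
Correction k=1: B_{2}/2! · (f^{(1)}(47) − f^{(1)}(7)) = 1/12 · (0.0212766 − 0.142857) = -0.0101317.
Partial sum through k=1: 130.223.
Correction k=2: B_{4}/4! · (f^{(3)}(47) − f^{(3)}(7)) = −1/720 · (1.92636e-05 − 0.00583090) = 8.07172e-06.

S_2 ≈ 130.223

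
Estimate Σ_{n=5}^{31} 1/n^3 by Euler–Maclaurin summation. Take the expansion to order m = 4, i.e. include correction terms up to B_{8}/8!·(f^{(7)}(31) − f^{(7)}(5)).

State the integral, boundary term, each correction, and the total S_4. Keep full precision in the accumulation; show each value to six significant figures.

S_4 ≈ 0.0238911

∫_5^31 1/x^3 dx evaluates to 0.0194797.
Boundary: ½(f(5) + f(31)) = ½(0.00800000 + 3.35672e-05) = 0.00401678.
Integral + boundary = 0.0234965.
Order-1 term: 1/12 · (-3.24844e-06 − (-0.00480000)) = 0.000399729.
Partial sum through k=1: 0.0238962.
Order-2 term: −1/720 · (-6.76054e-08 − (-0.00384000)) = -5.33324e-06.
Partial sum through k=2: 0.0238909.
Order-3 term: 1/30240 · (-2.95466e-09 − (-0.00645120)) = 2.13333e-07.
Partial sum through k=3: 0.0238911.
Order-4 term: −1/1209600 · (-2.21369e-10 − (-0.0185795)) = -1.53600e-08.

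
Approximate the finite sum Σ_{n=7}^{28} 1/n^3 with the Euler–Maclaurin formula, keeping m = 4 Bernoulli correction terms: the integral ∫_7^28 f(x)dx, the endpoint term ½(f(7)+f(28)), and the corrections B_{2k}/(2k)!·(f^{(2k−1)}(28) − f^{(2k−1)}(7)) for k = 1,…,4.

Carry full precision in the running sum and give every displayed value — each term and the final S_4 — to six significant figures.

S_4 ≈ 0.0111499

Integral: ∫_7^28 1/x^3 dx = 0.00956633.
Boundary: ½(f(7) + f(28)) = ½(0.00291545 + 4.55539e-05) = 0.00148050.
Running total after boundary: 0.0110468.
Order-1 term: 1/12 · (-4.88078e-06 − (-0.00124948)) = 0.000103717.
Partial sum through k=1: 0.0111505.
Order-2 term: −1/720 · (-1.24510e-07 − (-0.000509992)) = -7.08149e-07.
Partial sum through k=2: 0.0111498.
Order-3 term: 1/30240 · (-6.67016e-09 − (-0.000437136)) = 1.44553e-08.
Partial sum through k=3: 0.0111499.
Order-4 term: −1/1209600 · (-6.12566e-10 − (-0.000642322)) = -5.31019e-10.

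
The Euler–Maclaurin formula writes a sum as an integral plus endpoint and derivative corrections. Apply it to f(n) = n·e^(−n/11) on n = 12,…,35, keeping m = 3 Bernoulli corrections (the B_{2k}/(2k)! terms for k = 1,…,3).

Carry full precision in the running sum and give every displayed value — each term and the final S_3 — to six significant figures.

S_3 ≈ 66.7183

Integral: ∫_12^35 x·e^(−x/11) dx = 63.9814.
Endpoint term: (f(12) + f(35))/2 = (4.03093 + 1.45285)/2 = 2.74189.
So far: 66.7233.
Correction k=1: B_{2}/2! · (f^{(1)}(35) − f^{(1)}(12)) = 1/12 · (-0.0905675 − (-0.0305374)) = -0.00500251.
After k=1: 66.7183.
Correction k=2: B_{4}/4! · (f^{(3)}(35) − f^{(3)}(12)) = −1/720 · (-6.23743e-05 − 0.00529987) = 7.44757e-06.
After k=2: 66.7183.
Correction k=3: B_{6}/6! · (f^{(5)}(35) − f^{(5)}(12)) = 1/30240 · (5.15490e-06 − 8.96869e-05) = -2.79537e-09.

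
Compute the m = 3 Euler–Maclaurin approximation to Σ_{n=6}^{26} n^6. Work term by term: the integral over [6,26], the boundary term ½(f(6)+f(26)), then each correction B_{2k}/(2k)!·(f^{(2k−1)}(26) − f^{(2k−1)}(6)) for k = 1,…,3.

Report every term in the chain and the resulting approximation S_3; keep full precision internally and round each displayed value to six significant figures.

S_3 ≈ 1.30778e+09

The integral term ∫_6^26 x^6 dx = 1.14736e+09.
Boundary: ½(f(6) + f(26)) = ½(46656.0 + 3.08916e+08) = 1.54481e+08.
Running total after boundary: 1.30184e+09.
k=1: B_{2}/(2)! × [f^{(1)}(26) − f^{(1)}(6)] = 1/12 × (7.12883e+07 − 46656.0) = 5.93680e+06.
Partial sum through k=1: 1.30778e+09.
k=2: B_{4}/(4)! × [f^{(3)}(26) − f^{(3)}(6)] = −1/720 × (2.10912e+06 − 25920.0) = -2893.33.
Partial sum through k=2: 1.30778e+09.
k=3: B_{6}/(6)! × [f^{(5)}(26) − f^{(5)}(6)] = 1/30240 × (18720.0 − 4320.00) = 0.476190.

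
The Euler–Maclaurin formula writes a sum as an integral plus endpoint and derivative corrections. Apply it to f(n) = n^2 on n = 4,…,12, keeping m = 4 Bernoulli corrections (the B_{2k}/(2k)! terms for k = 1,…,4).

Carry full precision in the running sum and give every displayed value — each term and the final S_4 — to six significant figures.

∫_4^12 x^2 dx evaluates to 554.667.
½[f(4) + f(12)] = ½[16.0000 + 144.000] = 80.0000.
Integral + boundary = 634.667.
Correction k=1: B_{2}/2! · (f^{(1)}(12) − f^{(1)}(4)) = 1/12 · (24.0000 − 8.00000) = 1.33333.
Partial sum through k=1: 636.000.
Correction k=2: B_{4}/4! · (f^{(3)}(12) − f^{(3)}(4)) = −1/720 · (0.00000 − 0.00000) = 0.00000.
Partial sum through k=2: 636.000.
Correction k=3: B_{6}/6! · (f^{(5)}(12) − f^{(5)}(4)) = 1/30240 · (0.00000 − 0.00000) = 0.00000.
Partial sum through k=3: 636.000.
Correction k=4: B_{8}/8! · (f^{(7)}(12) − f^{(7)}(4)) = −1/1209600 · (0.00000 − 0.00000) = 0.00000.

S_4 ≈ 636.000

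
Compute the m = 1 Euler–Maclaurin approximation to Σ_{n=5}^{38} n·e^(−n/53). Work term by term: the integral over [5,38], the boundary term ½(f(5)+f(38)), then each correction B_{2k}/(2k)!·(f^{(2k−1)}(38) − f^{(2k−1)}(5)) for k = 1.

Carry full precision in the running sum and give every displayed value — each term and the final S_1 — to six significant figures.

S_1 ≈ 454.049

∫_5^38 x·e^(−x/53) dx evaluates to 442.555.
Boundary: ½(f(5) + f(38)) = ½(4.54987 + 18.5525) = 11.5512.
Running total after boundary: 454.106.
Order-1 term: 1/12 · (0.138177 − 0.824127) = -0.0571625.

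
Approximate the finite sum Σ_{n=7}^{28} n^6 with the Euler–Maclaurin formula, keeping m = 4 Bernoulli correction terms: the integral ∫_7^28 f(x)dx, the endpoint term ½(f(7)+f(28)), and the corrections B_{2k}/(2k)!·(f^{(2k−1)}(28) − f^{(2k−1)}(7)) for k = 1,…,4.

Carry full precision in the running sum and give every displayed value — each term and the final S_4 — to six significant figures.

S_4 ≈ 2.17704e+09

Integral: ∫_7^28 x^6 dx = 1.92744e+09.
Endpoint term: (f(7) + f(28))/2 = (117649 + 4.81890e+08)/2 = 2.41004e+08.
Running total after boundary: 2.16845e+09.
Order-1 term: 1/12 · (1.03262e+08 − 100842) = 8.59678e+06.
After k=1: 2.17704e+09.
Order-2 term: −1/720 · (2.63424e+06 − 41160.0) = -3601.50.
After k=2: 2.17704e+09.
Order-3 term: 1/30240 · (20160.0 − 5040.00) = 0.500000.
After k=3: 2.17704e+09.
Order-4 term: −1/1209600 · (0.00000 − 0.00000) = 0.00000.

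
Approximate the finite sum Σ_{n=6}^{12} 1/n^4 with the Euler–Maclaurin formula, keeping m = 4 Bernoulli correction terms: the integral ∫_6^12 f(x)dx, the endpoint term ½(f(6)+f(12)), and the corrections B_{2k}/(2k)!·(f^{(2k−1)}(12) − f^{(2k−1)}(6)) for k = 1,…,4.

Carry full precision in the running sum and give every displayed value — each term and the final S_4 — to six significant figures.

The integral term ∫_6^12 1/x^4 dx = 0.00135031.
Boundary: ½(f(6) + f(12)) = ½(0.000771605 + 4.82253e-05) = 0.000409915.
Integral + boundary = 0.00176022.
Order-1 term: 1/12 · (-1.60751e-05 − (-0.000514403)) = 4.15273e-05.
Running total after k=1: 0.00180175.
Order-2 term: −1/720 · (-3.34898e-06 − (-0.000428669)) = -5.90723e-07.
Running total after k=2: 0.00180116.
Order-3 term: 1/30240 · (-1.30238e-06 − (-0.000666819)) = 2.20078e-08.
Running total after k=3: 0.00180118.
Order-4 term: −1/1209600 · (-8.13988e-07 − (-0.00166705)) = -1.37751e-09.

S_4 ≈ 0.00180118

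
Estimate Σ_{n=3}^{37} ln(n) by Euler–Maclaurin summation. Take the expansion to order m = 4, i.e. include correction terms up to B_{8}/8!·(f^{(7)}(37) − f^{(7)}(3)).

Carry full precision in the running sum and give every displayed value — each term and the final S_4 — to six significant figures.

S_4 ≈ 98.6375

The integral term ∫_3^37 ln(x) dx = 96.3081.
½[f(3) + f(37)] = ½[1.09861 + 3.61092] = 2.35477.
So far: 98.6629.
Correction k=1: B_{2}/2! · (f^{(1)}(37) − f^{(1)}(3)) = 1/12 · (0.0270270 − 0.333333) = -0.0255255.
Partial sum through k=1: 98.6374.
Correction k=2: B_{4}/4! · (f^{(3)}(37) − f^{(3)}(3)) = −1/720 · (3.94843e-05 − 0.0740741) = 0.000102826.
Partial sum through k=2: 98.6375.
Correction k=3: B_{6}/6! · (f^{(5)}(37) − f^{(5)}(3)) = 1/30240 · (3.46101e-07 − 0.0987654) = -3.26604e-06.
Partial sum through k=3: 98.6375.
Correction k=4: B_{8}/8! · (f^{(7)}(37) − f^{(7)}(3)) = −1/1209600 · (7.58439e-09 − 0.329218) = 2.72171e-07.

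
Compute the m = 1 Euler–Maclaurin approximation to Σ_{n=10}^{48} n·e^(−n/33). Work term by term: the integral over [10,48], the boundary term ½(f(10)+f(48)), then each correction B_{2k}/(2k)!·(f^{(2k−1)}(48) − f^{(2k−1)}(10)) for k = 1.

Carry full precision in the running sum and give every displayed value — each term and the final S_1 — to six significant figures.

∫_10^48 x·e^(−x/33) dx evaluates to 423.878.
½[f(10) + f(48)] = ½[7.38577 + 11.2083] = 9.29704.
Integral + boundary = 433.175.
Order-1 term: 1/12 · (-0.106139 − 0.514766) = -0.0517421.

S_1 ≈ 433.123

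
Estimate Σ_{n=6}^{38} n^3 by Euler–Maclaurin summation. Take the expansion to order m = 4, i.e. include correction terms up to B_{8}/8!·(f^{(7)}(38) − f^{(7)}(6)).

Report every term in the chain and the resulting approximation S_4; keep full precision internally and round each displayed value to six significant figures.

S_4 ≈ 548856

∫_6^38 x^3 dx evaluates to 520960.
Endpoint term: (f(6) + f(38))/2 = (216.000 + 54872.0)/2 = 27544.0.
Integral + boundary = 548504.
Correction k=1: B_{2}/2! · (f^{(1)}(38) − f^{(1)}(6)) = 1/12 · (4332.00 − 108.000) = 352.000.
Running total after k=1: 548856.
Correction k=2: B_{4}/4! · (f^{(3)}(38) − f^{(3)}(6)) = −1/720 · (6.00000 − 6.00000) = 0.00000.
Running total after k=2: 548856.
Correction k=3: B_{6}/6! · (f^{(5)}(38) − f^{(5)}(6)) = 1/30240 · (0.00000 − 0.00000) = 0.00000.
Running total after k=3: 548856.
Correction k=4: B_{8}/8! · (f^{(7)}(38) − f^{(7)}(6)) = −1/1209600 · (0.00000 − 0.00000) = 0.00000.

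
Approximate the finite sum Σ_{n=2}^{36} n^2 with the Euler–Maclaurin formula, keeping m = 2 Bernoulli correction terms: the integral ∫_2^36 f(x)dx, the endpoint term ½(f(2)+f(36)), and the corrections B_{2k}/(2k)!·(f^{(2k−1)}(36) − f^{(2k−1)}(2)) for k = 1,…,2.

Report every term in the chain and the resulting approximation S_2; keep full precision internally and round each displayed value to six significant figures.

Integral: ∫_2^36 x^2 dx = 15549.3.
½[f(2) + f(36)] = ½[4.00000 + 1296.00] = 650.000.
Integral + boundary = 16199.3.
Order-1 term: 1/12 · (72.0000 − 4.00000) = 5.66667.
Partial sum through k=1: 16205.0.
Order-2 term: −1/720 · (0.00000 − 0.00000) = 0.00000.

S_2 ≈ 16205.0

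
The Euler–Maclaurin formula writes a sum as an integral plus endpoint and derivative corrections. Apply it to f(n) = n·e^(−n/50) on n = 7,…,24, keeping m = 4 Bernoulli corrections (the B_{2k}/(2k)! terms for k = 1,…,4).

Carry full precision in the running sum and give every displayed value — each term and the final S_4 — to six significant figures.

Integral: ∫_7^24 x·e^(−x/50) dx = 188.172.
½[f(7) + f(24)] = ½[6.08551 + 14.8508] = 10.4682.
Running total after boundary: 198.641.
Correction k=1: B_{2}/2! · (f^{(1)}(24) − f^{(1)}(7)) = 1/12 · (0.321767 − 0.747648) = -0.0354901.
Partial sum through k=1: 198.605.
Correction k=2: B_{4}/4! · (f^{(3)}(24) − f^{(3)}(7)) = −1/720 · (0.000623734 − 0.000994546) = 5.15017e-07.
Partial sum through k=2: 198.605.
Correction k=3: B_{6}/6! · (f^{(5)}(24) − f^{(5)}(7)) = 1/30240 · (4.47504e-07 − 6.76013e-07) = -7.55651e-12.
Partial sum through k=3: 198.605.
Correction k=4: B_{8}/8! · (f^{(7)}(24) − f^{(7)}(7)) = −1/1209600 · (2.58206e-10 − 3.81683e-10) = 1.02081e-16.

S_4 ≈ 198.605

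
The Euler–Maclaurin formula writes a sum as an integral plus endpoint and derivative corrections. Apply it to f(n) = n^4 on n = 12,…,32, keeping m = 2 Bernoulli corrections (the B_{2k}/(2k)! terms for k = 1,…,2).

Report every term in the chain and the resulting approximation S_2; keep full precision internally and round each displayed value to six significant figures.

S_2 ≈ 7.20612e+06

The integral term ∫_12^32 x^4 dx = 6.66112e+06.
½[f(12) + f(32)] = ½[20736.0 + 1.04858e+06] = 534656.
So far: 7.19578e+06.
k=1: B_{2}/(2)! × [f^{(1)}(32) − f^{(1)}(12)] = 1/12 × (131072 − 6912.00) = 10346.7.
After k=1: 7.20612e+06.
k=2: B_{4}/(4)! × [f^{(3)}(32) − f^{(3)}(12)] = −1/720 × (768.000 − 288.000) = -0.666667.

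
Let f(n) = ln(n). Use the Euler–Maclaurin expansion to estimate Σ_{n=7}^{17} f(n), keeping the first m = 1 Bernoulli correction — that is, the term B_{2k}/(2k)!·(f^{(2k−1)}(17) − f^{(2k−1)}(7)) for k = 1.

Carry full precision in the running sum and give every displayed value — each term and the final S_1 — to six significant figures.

S_1 ≈ 26.9258

The integral term ∫_7^17 ln(x) dx = 24.5433.
Boundary: ½(f(7) + f(17)) = ½(1.94591 + 2.83321) = 2.38956.
Running total after boundary: 26.9328.
Order-1 term: 1/12 · (0.0588235 − 0.142857) = -0.00700280.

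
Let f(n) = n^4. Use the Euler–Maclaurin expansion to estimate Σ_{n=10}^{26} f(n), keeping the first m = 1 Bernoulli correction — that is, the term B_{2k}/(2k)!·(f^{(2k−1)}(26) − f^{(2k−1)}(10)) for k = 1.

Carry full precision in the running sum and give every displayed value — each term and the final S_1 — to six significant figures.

S_1 ≈ 2.59529e+06

∫_10^26 x^4 dx evaluates to 2.35628e+06.
½[f(10) + f(26)] = ½[10000.0 + 456976] = 233488.
Running total after boundary: 2.58976e+06.
k=1: B_{2}/(2)! × [f^{(1)}(26) − f^{(1)}(10)] = 1/12 × (70304.0 − 4000.00) = 5525.33.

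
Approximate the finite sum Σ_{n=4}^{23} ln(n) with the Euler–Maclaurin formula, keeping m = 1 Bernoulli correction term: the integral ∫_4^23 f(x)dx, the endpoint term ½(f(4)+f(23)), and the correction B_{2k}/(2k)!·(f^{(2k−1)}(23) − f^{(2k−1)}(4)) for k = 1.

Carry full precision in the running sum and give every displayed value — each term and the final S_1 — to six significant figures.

The integral term ∫_4^23 ln(x) dx = 47.5712.
Boundary: ½(f(4) + f(23)) = ½(1.38629 + 3.13549) = 2.26089.
So far: 49.8321.
Order-1 term: 1/12 · (0.0434783 − 0.250000) = -0.0172101.

S_1 ≈ 49.8149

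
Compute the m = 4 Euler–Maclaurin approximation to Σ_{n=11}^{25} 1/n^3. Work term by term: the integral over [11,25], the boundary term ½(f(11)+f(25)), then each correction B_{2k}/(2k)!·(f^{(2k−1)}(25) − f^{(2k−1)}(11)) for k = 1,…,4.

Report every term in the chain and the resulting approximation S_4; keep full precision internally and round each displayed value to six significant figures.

∫_11^25 1/x^3 dx evaluates to 0.00333223.
½[f(11) + f(25)] = ½[0.000751315 + 6.40000e-05] = 0.000407657.
So far: 0.00373989.
Correction k=1: B_{2}/2! · (f^{(1)}(25) − f^{(1)}(11)) = 1/12 · (-7.68000e-06 − (-0.000204904)) = 1.64353e-05.
Running total after k=1: 0.00375632.
Correction k=2: B_{4}/4! · (f^{(3)}(25) − f^{(3)}(11)) = −1/720 · (-2.45760e-07 − (-3.38684e-05)) = -4.66982e-08.
Running total after k=2: 0.00375628.
Correction k=3: B_{6}/6! · (f^{(5)}(25) − f^{(5)}(11)) = 1/30240 · (-1.65151e-08 − (-1.17560e-05)) = 3.88210e-10.
Running total after k=3: 0.00375628.
Correction k=4: B_{8}/8! · (f^{(7)}(25) − f^{(7)}(11)) = −1/1209600 · (-1.90254e-09 − (-6.99530e-06)) = -5.78158e-12.

S_4 ≈ 0.00375628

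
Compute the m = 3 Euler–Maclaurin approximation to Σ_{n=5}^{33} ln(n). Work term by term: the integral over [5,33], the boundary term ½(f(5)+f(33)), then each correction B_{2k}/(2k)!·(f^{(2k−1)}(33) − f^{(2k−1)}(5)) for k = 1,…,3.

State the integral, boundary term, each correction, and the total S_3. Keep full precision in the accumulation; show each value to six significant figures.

Integral: ∫_5^33 ln(x) dx = 79.3376.
½[f(5) + f(33)] = ½[1.60944 + 3.49651] = 2.55297.
Integral + boundary = 81.8905.
k=1: B_{2}/(2)! × [f^{(1)}(33) − f^{(1)}(5)] = 1/12 × (0.0303030 − 0.200000) = -0.0141414.
After k=1: 81.8764.
k=2: B_{4}/(4)! × [f^{(3)}(33) − f^{(3)}(5)] = −1/720 × (5.56529e-05 − 0.0160000) = 2.21449e-05.
After k=2: 81.8764.
k=3: B_{6}/(6)! × [f^{(5)}(33) − f^{(5)}(5)] = 1/30240 × (6.13256e-07 − 0.00768000) = -2.53948e-07.

S_3 ≈ 81.8764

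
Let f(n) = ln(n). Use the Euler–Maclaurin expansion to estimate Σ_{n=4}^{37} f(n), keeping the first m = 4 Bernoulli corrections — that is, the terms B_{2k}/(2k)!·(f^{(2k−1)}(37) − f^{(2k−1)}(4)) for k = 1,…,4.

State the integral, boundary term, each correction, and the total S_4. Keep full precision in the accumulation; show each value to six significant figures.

S_4 ≈ 97.5389

Integral: ∫_4^37 ln(x) dx = 95.0588.
Boundary: ½(f(4) + f(37)) = ½(1.38629 + 3.61092) = 2.49861.
Running total after boundary: 97.5574.
Order-1 term: 1/12 · (0.0270270 − 0.250000) = -0.0185811.
Running total after k=1: 97.5388.
Order-2 term: −1/720 · (3.94843e-05 − 0.0312500) = 4.33479e-05.
Running total after k=2: 97.5389.
Order-3 term: 1/30240 · (3.46101e-07 − 0.0234375) = -7.75038e-07.
Running total after k=3: 97.5389.
Order-4 term: −1/1209600 · (7.58439e-09 − 0.0439453) = 3.63304e-08.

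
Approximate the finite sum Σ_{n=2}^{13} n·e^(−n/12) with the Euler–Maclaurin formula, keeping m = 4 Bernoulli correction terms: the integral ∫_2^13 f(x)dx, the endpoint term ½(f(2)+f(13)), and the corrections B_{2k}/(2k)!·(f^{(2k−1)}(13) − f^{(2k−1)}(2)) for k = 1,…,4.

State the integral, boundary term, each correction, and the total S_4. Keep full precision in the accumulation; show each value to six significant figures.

Integral: ∫_2^13 x·e^(−x/12) dx = 40.6693.
½[f(2) + f(13)] = ½[1.69296 + 4.40005] = 3.04651.
Integral + boundary = 43.7158.
Order-1 term: 1/12 · (-0.0282055 − 0.705401) = -0.0611339.
After k=1: 43.6547.
Order-2 term: −1/720 · (0.00450504 − 0.0166553) = 1.68754e-05.
After k=2: 43.6547.
Order-3 term: 1/30240 · (6.39302e-05 − 0.000197306) = -4.41056e-09.
After k=3: 43.6547.
Order-4 term: −1/1209600 · (6.70662e-07 − 1.93715e-06) = 1.04703e-12.

S_4 ≈ 43.6547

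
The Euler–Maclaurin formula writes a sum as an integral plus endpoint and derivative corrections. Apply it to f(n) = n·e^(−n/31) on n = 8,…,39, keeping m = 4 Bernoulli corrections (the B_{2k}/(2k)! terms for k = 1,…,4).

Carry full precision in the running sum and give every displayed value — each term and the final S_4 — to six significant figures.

S_4 ≈ 325.864

∫_8^39 x·e^(−x/31) dx evaluates to 317.286.
Endpoint term: (f(8) + f(39))/2 = (6.18036 + 11.0839)/2 = 8.63215.
Running total after boundary: 325.918.
Correction k=1: B_{2}/2! · (f^{(1)}(39) − f^{(1)}(8)) = 1/12 · (-0.0733429 − 0.573179) = -0.0538768.
After k=1: 325.864.
Correction k=2: B_{4}/4! · (f^{(3)}(39) − f^{(3)}(8)) = −1/720 · (0.000515155 − 0.00220423) = 2.34594e-06.
After k=2: 325.864.
Correction k=3: B_{6}/6! · (f^{(5)}(39) − f^{(5)}(8)) = 1/30240 · (1.15154e-06 − 3.96673e-06) = -9.30950e-11.
After k=3: 325.864.
Correction k=4: B_{8}/8! · (f^{(7)}(39) − f^{(7)}(8)) = −1/1209600 · (1.83873e-09 − 5.86865e-09) = 3.33162e-15.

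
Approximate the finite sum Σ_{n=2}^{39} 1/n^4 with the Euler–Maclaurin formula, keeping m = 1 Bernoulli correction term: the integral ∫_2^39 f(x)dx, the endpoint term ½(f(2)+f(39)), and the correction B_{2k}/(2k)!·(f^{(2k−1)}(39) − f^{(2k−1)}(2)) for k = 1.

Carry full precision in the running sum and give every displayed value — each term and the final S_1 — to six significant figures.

Integral: ∫_2^39 1/x^4 dx = 0.0416610.
Endpoint term: (f(2) + f(39))/2 = (0.0625000 + 4.32257e-07)/2 = 0.0312502.
Integral + boundary = 0.0729113.
Order-1 term: 1/12 · (-4.43340e-08 − (-0.125000)) = 0.0104167.

S_1 ≈ 0.0833279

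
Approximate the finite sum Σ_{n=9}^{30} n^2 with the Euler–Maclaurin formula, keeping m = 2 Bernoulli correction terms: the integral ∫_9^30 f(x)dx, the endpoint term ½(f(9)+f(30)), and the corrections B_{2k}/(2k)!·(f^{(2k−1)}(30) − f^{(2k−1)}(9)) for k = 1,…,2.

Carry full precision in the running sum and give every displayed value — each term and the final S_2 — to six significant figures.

∫_9^30 x^2 dx evaluates to 8757.00.
½[f(9) + f(30)] = ½[81.0000 + 900.000] = 490.500.
Integral + boundary = 9247.50.
k=1: B_{2}/(2)! × [f^{(1)}(30) − f^{(1)}(9)] = 1/12 × (60.0000 − 18.0000) = 3.50000.
After k=1: 9251.00.
k=2: B_{4}/(4)! × [f^{(3)}(30) − f^{(3)}(9)] = −1/720 × (0.00000 − 0.00000) = 0.00000.

S_2 ≈ 9251.00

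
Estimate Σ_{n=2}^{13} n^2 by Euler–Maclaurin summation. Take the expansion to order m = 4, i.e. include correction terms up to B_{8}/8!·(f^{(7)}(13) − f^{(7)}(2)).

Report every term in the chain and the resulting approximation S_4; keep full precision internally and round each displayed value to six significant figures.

∫_2^13 x^2 dx evaluates to 729.667.
½[f(2) + f(13)] = ½[4.00000 + 169.000] = 86.5000.
Integral + boundary = 816.167.
k=1: B_{2}/(2)! × [f^{(1)}(13) − f^{(1)}(2)] = 1/12 × (26.0000 − 4.00000) = 1.83333.
Partial sum through k=1: 818.000.
k=2: B_{4}/(4)! × [f^{(3)}(13) − f^{(3)}(2)] = −1/720 × (0.00000 − 0.00000) = 0.00000.
Partial sum through k=2: 818.000.
k=3: B_{6}/(6)! × [f^{(5)}(13) − f^{(5)}(2)] = 1/30240 × (0.00000 − 0.00000) = 0.00000.
Partial sum through k=3: 818.000.
k=4: B_{8}/(8)! × [f^{(7)}(13) − f^{(7)}(2)] = −1/1209600 × (0.00000 − 0.00000) = 0.00000.

S_4 ≈ 818.000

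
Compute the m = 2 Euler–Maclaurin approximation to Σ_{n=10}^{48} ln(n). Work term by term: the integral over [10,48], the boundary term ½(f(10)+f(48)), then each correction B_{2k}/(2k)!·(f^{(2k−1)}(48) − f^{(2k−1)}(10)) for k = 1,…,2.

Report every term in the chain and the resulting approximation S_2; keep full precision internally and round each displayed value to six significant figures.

Integral: ∫_10^48 ln(x) dx = 124.792.
½[f(10) + f(48)] = ½[2.30259 + 3.87120] = 3.08689.
Running total after boundary: 127.879.
Order-1 term: 1/12 · (0.0208333 − 0.100000) = -0.00659722.
After k=1: 127.872.
Order-2 term: −1/720 · (1.80845e-05 − 0.00200000) = 2.75266e-06.

S_2 ≈ 127.872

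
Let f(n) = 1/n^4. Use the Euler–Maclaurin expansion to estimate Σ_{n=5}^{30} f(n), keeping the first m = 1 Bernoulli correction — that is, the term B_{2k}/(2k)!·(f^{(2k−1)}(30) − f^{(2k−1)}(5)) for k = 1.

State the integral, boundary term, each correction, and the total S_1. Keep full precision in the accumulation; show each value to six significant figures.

∫_5^30 1/x^4 dx evaluates to 0.00265432.
½[f(5) + f(30)] = ½[0.00160000 + 1.23457e-06] = 0.000800617.
Running total after boundary: 0.00345494.
k=1: B_{2}/(2)! × [f^{(1)}(30) − f^{(1)}(5)] = 1/12 × (-1.64609e-07 − (-0.00128000)) = 0.000106653.

S_1 ≈ 0.00356159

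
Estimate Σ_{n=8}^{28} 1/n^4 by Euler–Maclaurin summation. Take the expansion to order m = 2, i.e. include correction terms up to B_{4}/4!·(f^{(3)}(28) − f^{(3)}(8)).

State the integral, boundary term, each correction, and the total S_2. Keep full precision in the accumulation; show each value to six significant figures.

Integral: ∫_8^28 1/x^4 dx = 0.000635857.
Endpoint term: (f(8) + f(28))/2 = (0.000244141 + 1.62693e-06)/2 = 0.000122884.
Integral + boundary = 0.000758741.
Correction k=1: B_{2}/2! · (f^{(1)}(28) − f^{(1)}(8)) = 1/12 · (-2.32418e-07 − (-0.000122070)) = 1.01532e-05.
After k=1: 0.000768894.
Correction k=2: B_{4}/4! · (f^{(3)}(28) − f^{(3)}(8)) = −1/720 · (-8.89355e-09 − (-5.72205e-05)) = -7.94605e-08.

S_2 ≈ 0.000768814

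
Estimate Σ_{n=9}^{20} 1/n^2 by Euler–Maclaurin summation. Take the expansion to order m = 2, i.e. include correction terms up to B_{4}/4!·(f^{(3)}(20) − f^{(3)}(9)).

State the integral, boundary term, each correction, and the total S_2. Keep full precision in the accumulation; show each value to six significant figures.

∫_9^20 1/x^2 dx evaluates to 0.0611111.
Boundary: ½(f(9) + f(20)) = ½(0.0123457 + 0.00250000) = 0.00742284.
Integral + boundary = 0.0685340.
Correction k=1: B_{2}/2! · (f^{(1)}(20) − f^{(1)}(9)) = 1/12 · (-0.000250000 − (-0.00274348)) = 0.000207790.
Partial sum through k=1: 0.0687417.
Correction k=2: B_{4}/4! · (f^{(3)}(20) − f^{(3)}(9)) = −1/720 · (-7.50000e-06 − (-0.000406442)) = -5.54086e-07.

S_2 ≈ 0.0687412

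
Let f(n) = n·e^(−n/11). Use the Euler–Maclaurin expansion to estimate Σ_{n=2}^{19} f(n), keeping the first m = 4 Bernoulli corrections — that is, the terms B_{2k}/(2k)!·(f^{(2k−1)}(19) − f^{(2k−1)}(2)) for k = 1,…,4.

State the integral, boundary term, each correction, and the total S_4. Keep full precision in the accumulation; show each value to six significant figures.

∫_2^19 x·e^(−x/11) dx evaluates to 60.5630.
Boundary: ½(f(2) + f(19)) = ½(1.66751 + 3.37760) = 2.52255.
Integral + boundary = 63.0856.
Order-1 term: 1/12 · (-0.129286 − 0.682161) = -0.0676206.
Running total after k=1: 63.0180.
Order-2 term: −1/720 · (0.00186984 − 0.0194187) = 2.43735e-05.
Running total after k=2: 63.0180.
Order-3 term: 1/30240 · (3.97369e-05 − 0.000274378) = -7.75931e-09.
Running total after k=3: 63.0180.
Order-4 term: −1/1209600 · (5.29096e-07 − 3.20885e-06) = 2.21541e-12.

S_4 ≈ 63.0180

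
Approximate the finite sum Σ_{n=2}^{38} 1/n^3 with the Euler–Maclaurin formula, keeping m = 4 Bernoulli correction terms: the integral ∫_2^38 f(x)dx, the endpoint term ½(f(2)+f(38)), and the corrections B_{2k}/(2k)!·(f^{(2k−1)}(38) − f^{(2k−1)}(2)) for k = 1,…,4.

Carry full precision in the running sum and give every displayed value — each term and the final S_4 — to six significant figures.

∫_2^38 1/x^3 dx evaluates to 0.124654.
Endpoint term: (f(2) + f(38))/2 = (0.125000 + 1.82242e-05)/2 = 0.0625091.
Integral + boundary = 0.187163.
Order-1 term: 1/12 · (-1.43876e-06 − (-0.187500)) = 0.0156249.
After k=1: 0.202788.
Order-2 term: −1/720 · (-1.99274e-08 − (-0.937500)) = -0.00130208.
After k=2: 0.201486.
Order-3 term: 1/30240 · (-5.79605e-10 − (-9.84375)) = 0.000325521.
After k=3: 0.201811.
Order-4 term: −1/1209600 · (-2.88999e-11 − (-177.188)) = -0.000146484.

S_4 ≈ 0.201665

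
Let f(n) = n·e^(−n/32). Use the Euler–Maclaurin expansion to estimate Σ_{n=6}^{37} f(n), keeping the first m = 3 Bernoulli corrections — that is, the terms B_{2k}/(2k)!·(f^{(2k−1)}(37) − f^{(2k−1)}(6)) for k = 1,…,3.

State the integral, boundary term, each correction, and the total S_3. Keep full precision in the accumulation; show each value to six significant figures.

S_3 ≈ 321.570

Integral: ∫_6^37 x·e^(−x/32) dx = 313.321.
½[f(6) + f(37)] = ½[4.97417 + 11.6426] = 8.30837.
Integral + boundary = 321.630.
k=1: B_{2}/(2)! × [f^{(1)}(37) − f^{(1)}(6)] = 1/12 × (-0.0491662 − 0.673586) = -0.0602294.
Partial sum through k=1: 321.570.
k=2: B_{4}/(4)! × [f^{(3)}(37) − f^{(3)}(6)] = −1/720 × (0.000566564 − 0.00227700) = 2.37560e-06.
Partial sum through k=2: 321.570.
k=3: B_{6}/(6)! × [f^{(5)}(37) − f^{(5)}(6)] = 1/30240 × (1.15346e-06 − 3.80488e-06) = -8.76792e-11.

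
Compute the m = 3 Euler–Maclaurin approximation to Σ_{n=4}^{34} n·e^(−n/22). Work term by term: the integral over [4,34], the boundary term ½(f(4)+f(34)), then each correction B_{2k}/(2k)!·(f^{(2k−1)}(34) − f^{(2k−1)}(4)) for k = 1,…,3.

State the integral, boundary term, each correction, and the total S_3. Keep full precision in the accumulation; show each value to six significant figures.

S_3 ≈ 219.451

The integral term ∫_4^34 x·e^(−x/22) dx = 214.226.
Boundary: ½(f(4) + f(34)) = ½(3.33501 + 7.24931) = 5.29216.
Running total after boundary: 219.518.
k=1: B_{2}/(2)! × [f^{(1)}(34) − f^{(1)}(4)] = 1/12 × (-0.116299 − 0.682161) = -0.0665384.
Partial sum through k=1: 219.451.
k=2: B_{4}/(4)! × [f^{(3)}(34) − f^{(3)}(4)] = −1/720 × (0.000640766 − 0.00485468) = 5.85266e-06.
Partial sum through k=2: 219.451.
k=3: B_{6}/(6)! × [f^{(5)}(34) − f^{(5)}(4)] = 1/30240 × (3.14426e-06 − 1.71486e-05) = -4.63108e-10.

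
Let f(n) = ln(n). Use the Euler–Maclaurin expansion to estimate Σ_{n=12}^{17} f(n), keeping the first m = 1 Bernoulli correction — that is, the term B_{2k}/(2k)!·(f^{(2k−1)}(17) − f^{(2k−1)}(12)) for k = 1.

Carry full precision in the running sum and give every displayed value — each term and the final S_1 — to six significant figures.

S_1 ≈ 16.0028

Integral: ∫_12^17 ln(x) dx = 13.3457.
Endpoint term: (f(12) + f(17))/2 = (2.48491 + 2.83321)/2 = 2.65906.
So far: 16.0048.
k=1: B_{2}/(2)! × [f^{(1)}(17) − f^{(1)}(12)] = 1/12 × (0.0588235 − 0.0833333) = -0.00204248.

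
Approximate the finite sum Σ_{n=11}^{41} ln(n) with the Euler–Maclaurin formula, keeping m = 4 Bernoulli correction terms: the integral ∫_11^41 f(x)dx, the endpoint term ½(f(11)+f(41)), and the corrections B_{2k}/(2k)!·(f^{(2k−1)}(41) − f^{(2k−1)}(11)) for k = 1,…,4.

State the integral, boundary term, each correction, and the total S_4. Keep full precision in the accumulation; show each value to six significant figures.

S_4 ≈ 98.9298

∫_11^41 ln(x) dx evaluates to 95.8796.
Boundary: ½(f(11) + f(41)) = ½(2.39790 + 3.71357) = 3.05573.
Integral + boundary = 98.9353.
Correction k=1: B_{2}/2! · (f^{(1)}(41) − f^{(1)}(11)) = 1/12 · (0.0243902 − 0.0909091) = -0.00554324.
Running total after k=1: 98.9298.
Correction k=2: B_{4}/4! · (f^{(3)}(41) − f^{(3)}(11)) = −1/720 · (2.90187e-05 − 0.00150263) = 2.04668e-06.
Running total after k=2: 98.9298.
Correction k=3: B_{6}/6! · (f^{(5)}(41) − f^{(5)}(11)) = 1/30240 · (2.07153e-07 − 0.000149021) = -4.92110e-09.
Running total after k=3: 98.9298.
Correction k=4: B_{8}/8! · (f^{(7)}(41) − f^{(7)}(11)) = −1/1209600 · (3.69697e-09 − 3.69474e-05) = 3.05421e-11.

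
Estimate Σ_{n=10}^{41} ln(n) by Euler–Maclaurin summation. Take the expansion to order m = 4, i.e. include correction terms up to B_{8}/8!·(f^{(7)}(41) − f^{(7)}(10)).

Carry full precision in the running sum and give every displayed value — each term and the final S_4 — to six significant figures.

S_4 ≈ 101.232

∫_10^41 ln(x) dx evaluates to 98.2306.
Boundary: ½(f(10) + f(41)) = ½(2.30259 + 3.71357) = 3.00808.
So far: 101.239.
Correction k=1: B_{2}/2! · (f^{(1)}(41) − f^{(1)}(10)) = 1/12 · (0.0243902 − 0.100000) = -0.00630081.
Running total after k=1: 101.232.
Correction k=2: B_{4}/4! · (f^{(3)}(41) − f^{(3)}(10)) = −1/720 · (2.90187e-05 − 0.00200000) = 2.73747e-06.
Running total after k=2: 101.232.
Correction k=3: B_{6}/6! · (f^{(5)}(41) − f^{(5)}(10)) = 1/30240 · (2.07153e-07 − 0.000240000) = -7.92966e-09.
Running total after k=3: 101.232.
Correction k=4: B_{8}/8! · (f^{(7)}(41) − f^{(7)}(10)) = −1/1209600 · (3.69697e-09 − 7.20000e-05) = 5.95208e-11.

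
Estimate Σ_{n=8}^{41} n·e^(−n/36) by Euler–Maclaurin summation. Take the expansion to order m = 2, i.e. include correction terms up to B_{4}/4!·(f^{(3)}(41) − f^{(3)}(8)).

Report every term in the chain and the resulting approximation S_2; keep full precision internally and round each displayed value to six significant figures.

S_2 ≈ 390.555

Integral: ∫_8^41 x·e^(−x/36) dx = 380.844.
Endpoint term: (f(8) + f(41))/2 = (6.40590 + 13.1272)/2 = 9.76653.
Running total after boundary: 390.611.
k=1: B_{2}/(2)! × [f^{(1)}(41) − f^{(1)}(8)] = 1/12 × (-0.0444687 − 0.622796) = -0.0556054.
Running total after k=1: 390.555.
k=2: B_{4}/(4)! × [f^{(3)}(41) − f^{(3)}(8)] = −1/720 × (0.000459784 − 0.00171626) = 1.74510e-06.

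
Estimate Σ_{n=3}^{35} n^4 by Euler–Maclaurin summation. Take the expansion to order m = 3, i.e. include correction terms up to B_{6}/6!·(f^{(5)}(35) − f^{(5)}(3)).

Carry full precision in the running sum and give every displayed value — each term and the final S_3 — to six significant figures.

∫_3^35 x^4 dx evaluates to 1.05043e+07.
Endpoint term: (f(3) + f(35))/2 = (81.0000 + 1.50062e+06)/2 = 750353.
So far: 1.12547e+07.
Correction k=1: B_{2}/2! · (f^{(1)}(35) − f^{(1)}(3)) = 1/12 · (171500 − 108.000) = 14282.7.
Running total after k=1: 1.12690e+07.
Correction k=2: B_{4}/4! · (f^{(3)}(35) − f^{(3)}(3)) = −1/720 · (840.000 − 72.0000) = -1.06667.
Running total after k=2: 1.12690e+07.
Correction k=3: B_{6}/6! · (f^{(5)}(35) − f^{(5)}(3)) = 1/30240 · (0.00000 − 0.00000) = 0.00000.

S_3 ≈ 1.12690e+07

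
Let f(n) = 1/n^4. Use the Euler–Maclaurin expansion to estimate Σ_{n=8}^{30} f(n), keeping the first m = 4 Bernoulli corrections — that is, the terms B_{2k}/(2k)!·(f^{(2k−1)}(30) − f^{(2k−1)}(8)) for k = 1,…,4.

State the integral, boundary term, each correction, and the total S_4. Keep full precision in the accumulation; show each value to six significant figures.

∫_8^30 1/x^4 dx evaluates to 0.000638696.
Endpoint term: (f(8) + f(30))/2 = (0.000244141 + 1.23457e-06)/2 = 0.000122688.
Running total after boundary: 0.000761384.
Order-1 term: 1/12 · (-1.64609e-07 − (-0.000122070)) = 1.01588e-05.
Running total after k=1: 0.000771542.
Order-2 term: −1/720 · (-5.48697e-09 − (-5.72205e-05)) = -7.94652e-08.
Running total after k=2: 0.000771463.
Order-3 term: 1/30240 · (-3.41411e-10 − (-5.00679e-05)) = 1.65567e-09.
Running total after k=3: 0.000771465.
Order-4 term: −1/1209600 · (-3.41411e-11 − (-7.04080e-05)) = -5.82076e-11.

S_4 ≈ 0.000771465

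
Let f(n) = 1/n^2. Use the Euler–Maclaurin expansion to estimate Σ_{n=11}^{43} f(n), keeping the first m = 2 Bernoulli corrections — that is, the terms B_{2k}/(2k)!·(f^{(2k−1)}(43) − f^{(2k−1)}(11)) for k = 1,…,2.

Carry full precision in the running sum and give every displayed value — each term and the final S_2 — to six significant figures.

∫_11^43 1/x^2 dx evaluates to 0.0676533.
½[f(11) + f(43)] = ½[0.00826446 + 0.000540833] = 0.00440265.
Running total after boundary: 0.0720559.
Order-1 term: 1/12 · (-2.51550e-05 − (-0.00150263)) = 0.000123123.
Partial sum through k=1: 0.0721790.
Order-2 term: −1/720 · (-1.63256e-07 − (-0.000149021)) = -2.06747e-07.

S_2 ≈ 0.0721788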